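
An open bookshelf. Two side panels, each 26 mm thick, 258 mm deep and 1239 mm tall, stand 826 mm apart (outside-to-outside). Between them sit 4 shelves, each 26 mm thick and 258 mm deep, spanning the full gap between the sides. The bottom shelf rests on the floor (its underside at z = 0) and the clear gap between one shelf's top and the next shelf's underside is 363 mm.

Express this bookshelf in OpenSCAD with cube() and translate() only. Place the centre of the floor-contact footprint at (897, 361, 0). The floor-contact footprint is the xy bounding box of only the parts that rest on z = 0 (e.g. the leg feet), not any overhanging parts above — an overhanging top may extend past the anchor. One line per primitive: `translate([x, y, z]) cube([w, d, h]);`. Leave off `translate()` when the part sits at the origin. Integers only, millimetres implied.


translate([484, 232, 0]) cube([26, 258, 1239]);
translate([1284, 232, 0]) cube([26, 258, 1239]);
translate([510, 232, 0]) cube([774, 258, 26]);
translate([510, 232, 389]) cube([774, 258, 26]);
translate([510, 232, 778]) cube([774, 258, 26]);
translate([510, 232, 1167]) cube([774, 258, 26]);


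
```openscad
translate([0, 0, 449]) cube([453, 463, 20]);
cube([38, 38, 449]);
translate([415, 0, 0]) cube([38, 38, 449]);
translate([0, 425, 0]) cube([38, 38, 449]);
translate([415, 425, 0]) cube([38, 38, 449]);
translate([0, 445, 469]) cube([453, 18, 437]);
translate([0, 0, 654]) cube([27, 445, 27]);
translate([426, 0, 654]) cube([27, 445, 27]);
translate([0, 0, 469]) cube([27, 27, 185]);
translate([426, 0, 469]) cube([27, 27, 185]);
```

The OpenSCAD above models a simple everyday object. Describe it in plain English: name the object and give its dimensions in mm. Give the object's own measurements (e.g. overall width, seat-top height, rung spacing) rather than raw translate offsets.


A chair. The seat is a 453×463×20 mm slab with its top at z = 469 mm, on four 38×38 mm corner legs (flush with the seat edges, standing on z = 0). A flat backrest 18 mm thick, 437 mm tall, spans the full seat width and rises from the seat top along its +y edge, rear face flush with the rear of the seat. Two armrests of 27×27 mm section run along each side from the seat's front edge to the front of the backrest, top faces 212 mm above the seat top and outer faces flush with the seat's x-edges; a 27×27 mm post under the front of each armrest stands on the seat at the front corner.


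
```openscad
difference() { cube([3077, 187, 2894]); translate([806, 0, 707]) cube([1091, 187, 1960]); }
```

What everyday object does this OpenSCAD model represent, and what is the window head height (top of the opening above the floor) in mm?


A wall with a window opening. The window head height is 2667 mm.

A wall with a rectangular opening subtracted — a window. Sill at z = 707, opening 1960 mm tall, so the head is at 707 + 1960 = 2667 mm.


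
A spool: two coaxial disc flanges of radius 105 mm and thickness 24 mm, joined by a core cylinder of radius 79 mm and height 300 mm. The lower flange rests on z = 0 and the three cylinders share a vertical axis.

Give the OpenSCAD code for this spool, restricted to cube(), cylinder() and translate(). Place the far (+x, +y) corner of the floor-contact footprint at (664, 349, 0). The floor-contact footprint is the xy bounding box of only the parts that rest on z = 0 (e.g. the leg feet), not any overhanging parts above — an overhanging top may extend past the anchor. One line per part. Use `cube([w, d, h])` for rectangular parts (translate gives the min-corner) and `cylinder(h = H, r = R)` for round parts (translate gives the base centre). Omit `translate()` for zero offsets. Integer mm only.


translate([559, 244, 0]) cylinder(h = 24, r = 105);
translate([559, 244, 24]) cylinder(h = 300, r = 79);
translate([559, 244, 324]) cylinder(h = 24, r = 105);


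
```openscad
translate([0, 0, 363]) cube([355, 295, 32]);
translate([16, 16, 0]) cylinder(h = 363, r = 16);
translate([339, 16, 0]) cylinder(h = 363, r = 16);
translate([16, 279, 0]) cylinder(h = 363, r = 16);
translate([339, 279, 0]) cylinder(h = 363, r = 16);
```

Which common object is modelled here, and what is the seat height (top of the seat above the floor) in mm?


A stool. The seat height is 395 mm.

A 355×295×32 slab at z = 363 on four corner cylinders — a stool. The seat top is 363 + 32 = 395 mm.


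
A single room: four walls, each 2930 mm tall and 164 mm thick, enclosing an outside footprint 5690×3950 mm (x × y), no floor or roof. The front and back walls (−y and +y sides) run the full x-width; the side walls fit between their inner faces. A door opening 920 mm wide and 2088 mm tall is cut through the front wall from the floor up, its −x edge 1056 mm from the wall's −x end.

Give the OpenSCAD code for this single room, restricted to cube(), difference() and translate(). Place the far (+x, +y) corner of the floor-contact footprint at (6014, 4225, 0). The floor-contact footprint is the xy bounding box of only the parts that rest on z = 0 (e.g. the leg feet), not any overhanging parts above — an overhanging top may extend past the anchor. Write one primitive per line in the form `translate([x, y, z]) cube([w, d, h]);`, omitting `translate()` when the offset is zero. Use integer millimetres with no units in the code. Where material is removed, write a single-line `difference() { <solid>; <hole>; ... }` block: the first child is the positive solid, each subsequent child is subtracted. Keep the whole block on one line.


difference() { translate([324, 275, 0]) cube([5690, 164, 2930]); translate([1380, 275, 0]) cube([920, 164, 2088]); }
translate([324, 4061, 0]) cube([5690, 164, 2930]);
translate([324, 439, 0]) cube([164, 3622, 2930]);
translate([5850, 439, 0]) cube([164, 3622, 2930]);


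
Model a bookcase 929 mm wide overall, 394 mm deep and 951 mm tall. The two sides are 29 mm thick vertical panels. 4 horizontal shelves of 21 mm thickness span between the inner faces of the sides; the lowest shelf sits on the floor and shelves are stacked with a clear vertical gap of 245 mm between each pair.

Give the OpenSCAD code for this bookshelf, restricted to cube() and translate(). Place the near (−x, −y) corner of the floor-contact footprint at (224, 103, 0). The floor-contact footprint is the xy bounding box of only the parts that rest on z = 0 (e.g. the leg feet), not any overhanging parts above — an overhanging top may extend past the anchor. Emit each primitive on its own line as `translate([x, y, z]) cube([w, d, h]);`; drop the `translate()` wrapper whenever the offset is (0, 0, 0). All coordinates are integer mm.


translate([224, 103, 0]) cube([29, 394, 951]);
translate([1124, 103, 0]) cube([29, 394, 951]);
translate([253, 103, 0]) cube([871, 394, 21]);
translate([253, 103, 266]) cube([871, 394, 21]);
translate([253, 103, 532]) cube([871, 394, 21]);
translate([253, 103, 798]) cube([871, 394, 21]);


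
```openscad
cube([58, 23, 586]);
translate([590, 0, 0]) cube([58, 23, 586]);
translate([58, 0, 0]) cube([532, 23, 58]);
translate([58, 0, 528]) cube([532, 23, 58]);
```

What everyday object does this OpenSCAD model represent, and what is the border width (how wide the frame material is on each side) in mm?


A picture frame. The border width is 58 mm.

Four thin pieces enclosing a rectangular opening — a picture frame. The two full-height stiles are 586 mm tall; the top rail sits at z = 528 and is 58 mm tall, so the border above the opening is 586 − 528 = 58 mm, matching the stile x-width.


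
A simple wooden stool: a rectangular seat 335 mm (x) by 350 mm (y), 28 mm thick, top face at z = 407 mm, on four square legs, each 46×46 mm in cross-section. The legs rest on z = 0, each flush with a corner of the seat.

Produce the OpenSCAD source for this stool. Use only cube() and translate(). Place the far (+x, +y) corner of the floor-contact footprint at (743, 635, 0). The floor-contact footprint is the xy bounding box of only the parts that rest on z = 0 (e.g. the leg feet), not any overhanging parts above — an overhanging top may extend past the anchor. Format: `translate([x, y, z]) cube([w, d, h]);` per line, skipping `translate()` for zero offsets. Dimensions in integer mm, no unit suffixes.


translate([408, 285, 379]) cube([335, 350, 28]);
translate([408, 285, 0]) cube([46, 46, 379]);
translate([697, 285, 0]) cube([46, 46, 379]);
translate([408, 589, 0]) cube([46, 46, 379]);
translate([697, 589, 0]) cube([46, 46, 379]);


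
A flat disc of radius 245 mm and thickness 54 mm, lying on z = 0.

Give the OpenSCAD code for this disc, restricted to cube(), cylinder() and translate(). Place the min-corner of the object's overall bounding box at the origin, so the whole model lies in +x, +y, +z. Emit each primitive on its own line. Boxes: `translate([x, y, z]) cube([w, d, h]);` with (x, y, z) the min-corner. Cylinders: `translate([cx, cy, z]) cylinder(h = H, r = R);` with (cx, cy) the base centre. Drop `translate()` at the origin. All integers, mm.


translate([245, 245, 0]) cylinder(h = 54, r = 245);


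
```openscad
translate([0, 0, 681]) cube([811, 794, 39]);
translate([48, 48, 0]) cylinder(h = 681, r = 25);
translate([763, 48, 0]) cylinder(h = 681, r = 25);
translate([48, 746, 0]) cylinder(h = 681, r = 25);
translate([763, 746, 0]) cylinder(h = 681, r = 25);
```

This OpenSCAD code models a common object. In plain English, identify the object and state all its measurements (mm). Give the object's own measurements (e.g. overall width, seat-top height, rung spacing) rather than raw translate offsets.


A rectangular dining table. The top is 811×794×39 mm with its upper surface at z = 720 mm. It stands on four round legs of 50 mm diameter, each leg's bounding box inset 23 mm from the nearest pair of top edges, running from the floor to the underside of the top.


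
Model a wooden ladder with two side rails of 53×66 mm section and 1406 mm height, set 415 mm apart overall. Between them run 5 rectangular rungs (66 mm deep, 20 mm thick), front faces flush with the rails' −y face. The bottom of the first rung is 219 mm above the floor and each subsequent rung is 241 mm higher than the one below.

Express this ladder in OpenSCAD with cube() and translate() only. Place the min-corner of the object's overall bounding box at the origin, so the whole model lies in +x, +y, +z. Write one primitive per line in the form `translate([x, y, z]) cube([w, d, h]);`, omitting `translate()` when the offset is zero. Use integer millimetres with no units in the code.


// rung span = 415 - 2*53 = 309
// rung[k] z = 219 + k*241
cube([53, 66, 1406]);
translate([362, 0, 0]) cube([53, 66, 1406]);
translate([53, 0, 219]) cube([309, 66, 20]);
translate([53, 0, 460]) cube([309, 66, 20]);
translate([53, 0, 701]) cube([309, 66, 20]);
translate([53, 0, 942]) cube([309, 66, 20]);
translate([53, 0, 1183]) cube([309, 66, 20]);


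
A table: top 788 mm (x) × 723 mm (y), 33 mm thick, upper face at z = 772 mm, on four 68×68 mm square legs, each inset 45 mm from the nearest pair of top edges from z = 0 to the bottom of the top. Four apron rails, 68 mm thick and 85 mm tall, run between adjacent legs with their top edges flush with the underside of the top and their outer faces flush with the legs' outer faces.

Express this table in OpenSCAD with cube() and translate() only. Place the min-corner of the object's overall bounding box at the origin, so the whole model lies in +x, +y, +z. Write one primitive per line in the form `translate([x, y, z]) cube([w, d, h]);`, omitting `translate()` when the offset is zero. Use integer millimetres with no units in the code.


translate([0, 0, 739]) cube([788, 723, 33]);
translate([45, 45, 0]) cube([68, 68, 739]);
translate([675, 45, 0]) cube([68, 68, 739]);
translate([45, 610, 0]) cube([68, 68, 739]);
translate([675, 610, 0]) cube([68, 68, 739]);
translate([113, 45, 654]) cube([562, 68, 85]);
translate([113, 610, 654]) cube([562, 68, 85]);
translate([45, 113, 654]) cube([68, 497, 85]);
translate([675, 113, 654]) cube([68, 497, 85]);


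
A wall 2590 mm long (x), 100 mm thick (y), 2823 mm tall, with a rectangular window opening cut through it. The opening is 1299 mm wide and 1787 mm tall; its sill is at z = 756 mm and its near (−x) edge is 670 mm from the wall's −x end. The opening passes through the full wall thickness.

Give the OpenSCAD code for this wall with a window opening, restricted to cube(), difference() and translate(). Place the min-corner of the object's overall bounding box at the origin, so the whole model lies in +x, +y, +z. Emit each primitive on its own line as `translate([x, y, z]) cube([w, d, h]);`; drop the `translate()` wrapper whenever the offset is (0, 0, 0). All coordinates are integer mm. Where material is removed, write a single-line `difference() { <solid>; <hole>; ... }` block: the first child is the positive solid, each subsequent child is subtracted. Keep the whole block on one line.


difference() { cube([2590, 100, 2823]); translate([670, 0, 756]) cube([1299, 100, 1787]); }


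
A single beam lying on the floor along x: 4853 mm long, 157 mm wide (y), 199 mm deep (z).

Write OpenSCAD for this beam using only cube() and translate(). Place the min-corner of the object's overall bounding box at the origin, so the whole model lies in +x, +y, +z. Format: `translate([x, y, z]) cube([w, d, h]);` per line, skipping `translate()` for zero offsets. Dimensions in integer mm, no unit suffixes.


cube([4853, 157, 199]);


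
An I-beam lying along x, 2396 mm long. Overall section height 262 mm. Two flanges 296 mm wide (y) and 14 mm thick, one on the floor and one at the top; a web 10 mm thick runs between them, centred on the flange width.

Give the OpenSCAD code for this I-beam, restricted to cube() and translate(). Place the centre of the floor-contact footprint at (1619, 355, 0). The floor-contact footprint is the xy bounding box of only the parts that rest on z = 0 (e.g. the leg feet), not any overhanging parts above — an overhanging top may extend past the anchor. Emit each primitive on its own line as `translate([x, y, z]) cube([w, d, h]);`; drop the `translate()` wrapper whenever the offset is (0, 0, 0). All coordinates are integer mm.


translate([421, 207, 0]) cube([2396, 296, 14]);
translate([421, 350, 14]) cube([2396, 10, 234]);
translate([421, 207, 248]) cube([2396, 296, 14]);


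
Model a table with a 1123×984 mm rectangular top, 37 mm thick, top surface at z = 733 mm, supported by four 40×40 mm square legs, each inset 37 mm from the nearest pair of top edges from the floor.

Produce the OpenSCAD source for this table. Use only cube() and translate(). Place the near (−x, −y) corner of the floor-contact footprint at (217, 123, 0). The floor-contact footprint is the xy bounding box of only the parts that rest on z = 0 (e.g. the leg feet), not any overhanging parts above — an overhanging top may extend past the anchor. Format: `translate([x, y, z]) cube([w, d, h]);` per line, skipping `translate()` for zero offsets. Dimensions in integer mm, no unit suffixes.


// leg_h = 733 - 37 = 696
translate([180, 86, 696]) cube([1123, 984, 37]);
translate([217, 123, 0]) cube([40, 40, 696]);
translate([1226, 123, 0]) cube([40, 40, 696]);
translate([217, 993, 0]) cube([40, 40, 696]);
translate([1226, 993, 0]) cube([40, 40, 696]);


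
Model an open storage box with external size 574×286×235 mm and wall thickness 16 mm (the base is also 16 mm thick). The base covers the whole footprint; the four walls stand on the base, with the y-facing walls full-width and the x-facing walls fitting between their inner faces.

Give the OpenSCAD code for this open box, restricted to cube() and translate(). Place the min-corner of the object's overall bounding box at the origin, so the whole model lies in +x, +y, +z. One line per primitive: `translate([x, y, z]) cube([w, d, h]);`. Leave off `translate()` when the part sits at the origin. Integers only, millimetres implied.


cube([574, 286, 16]);
translate([0, 0, 16]) cube([574, 16, 219]);
translate([0, 270, 16]) cube([574, 16, 219]);
translate([0, 16, 16]) cube([16, 254, 219]);
translate([558, 16, 16]) cube([16, 254, 219]);


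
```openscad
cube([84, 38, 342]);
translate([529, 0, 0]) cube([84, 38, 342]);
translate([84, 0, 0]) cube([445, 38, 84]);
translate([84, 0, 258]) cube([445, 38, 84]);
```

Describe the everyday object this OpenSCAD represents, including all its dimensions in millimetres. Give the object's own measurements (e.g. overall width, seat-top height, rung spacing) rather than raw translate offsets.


A rectangular picture frame lying in the x–z plane (depth along y). The opening is 445 mm wide (x) by 174 mm tall (z), surrounded by a border 84 mm wide on all four sides. The frame is 38 mm deep and is made of two full-height vertical stiles with two horizontal rails fitted between them.


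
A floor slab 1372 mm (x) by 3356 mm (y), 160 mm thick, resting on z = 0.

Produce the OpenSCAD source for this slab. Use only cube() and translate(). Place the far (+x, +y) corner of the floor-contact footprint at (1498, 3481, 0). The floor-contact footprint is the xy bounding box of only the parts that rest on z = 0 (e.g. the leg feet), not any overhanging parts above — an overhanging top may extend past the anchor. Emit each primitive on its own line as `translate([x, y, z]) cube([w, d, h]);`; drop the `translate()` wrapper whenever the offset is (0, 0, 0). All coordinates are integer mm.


translate([126, 125, 0]) cube([1372, 3356, 160]);


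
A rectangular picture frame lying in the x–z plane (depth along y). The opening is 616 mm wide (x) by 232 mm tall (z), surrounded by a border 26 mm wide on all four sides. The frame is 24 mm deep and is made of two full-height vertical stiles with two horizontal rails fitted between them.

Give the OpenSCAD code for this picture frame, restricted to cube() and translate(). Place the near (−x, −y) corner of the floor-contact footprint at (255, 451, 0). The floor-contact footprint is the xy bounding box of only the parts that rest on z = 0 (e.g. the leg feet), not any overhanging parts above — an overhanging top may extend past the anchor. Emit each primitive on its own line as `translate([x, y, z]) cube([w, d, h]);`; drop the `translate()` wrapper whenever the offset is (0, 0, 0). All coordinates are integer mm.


translate([255, 451, 0]) cube([26, 24, 284]);
translate([897, 451, 0]) cube([26, 24, 284]);
translate([281, 451, 0]) cube([616, 24, 26]);
translate([281, 451, 258]) cube([616, 24, 26]);


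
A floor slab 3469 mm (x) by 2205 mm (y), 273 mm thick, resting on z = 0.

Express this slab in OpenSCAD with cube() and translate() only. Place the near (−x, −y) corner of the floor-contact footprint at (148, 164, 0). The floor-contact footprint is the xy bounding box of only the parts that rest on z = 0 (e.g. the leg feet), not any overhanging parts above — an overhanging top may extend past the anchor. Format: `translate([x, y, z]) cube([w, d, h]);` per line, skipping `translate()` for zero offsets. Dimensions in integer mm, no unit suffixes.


translate([148, 164, 0]) cube([3469, 2205, 273]);


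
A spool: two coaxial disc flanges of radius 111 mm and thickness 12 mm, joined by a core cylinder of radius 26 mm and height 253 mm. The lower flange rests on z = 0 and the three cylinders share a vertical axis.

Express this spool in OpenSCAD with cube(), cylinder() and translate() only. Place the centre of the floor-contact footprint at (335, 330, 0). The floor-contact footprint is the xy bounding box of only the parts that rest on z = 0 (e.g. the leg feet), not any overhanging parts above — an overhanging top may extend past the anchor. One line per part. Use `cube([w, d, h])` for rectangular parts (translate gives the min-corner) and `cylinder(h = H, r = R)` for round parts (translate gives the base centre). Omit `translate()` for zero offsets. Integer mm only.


translate([335, 330, 0]) cylinder(h = 12, r = 111);
translate([335, 330, 12]) cylinder(h = 253, r = 26);
translate([335, 330, 265]) cylinder(h = 12, r = 111);


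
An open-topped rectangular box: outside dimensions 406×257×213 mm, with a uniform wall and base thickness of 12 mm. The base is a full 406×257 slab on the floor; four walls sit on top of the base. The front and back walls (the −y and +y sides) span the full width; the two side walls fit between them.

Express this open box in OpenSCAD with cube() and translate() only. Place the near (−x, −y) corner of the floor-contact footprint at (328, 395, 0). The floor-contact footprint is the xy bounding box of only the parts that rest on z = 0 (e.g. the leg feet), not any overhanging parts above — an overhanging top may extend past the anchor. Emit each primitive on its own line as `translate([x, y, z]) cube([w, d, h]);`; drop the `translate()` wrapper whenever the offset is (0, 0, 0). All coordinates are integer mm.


translate([328, 395, 0]) cube([406, 257, 12]);
translate([328, 395, 12]) cube([406, 12, 201]);
translate([328, 640, 12]) cube([406, 12, 201]);
translate([328, 407, 12]) cube([12, 233, 201]);
translate([722, 407, 12]) cube([12, 233, 201]);


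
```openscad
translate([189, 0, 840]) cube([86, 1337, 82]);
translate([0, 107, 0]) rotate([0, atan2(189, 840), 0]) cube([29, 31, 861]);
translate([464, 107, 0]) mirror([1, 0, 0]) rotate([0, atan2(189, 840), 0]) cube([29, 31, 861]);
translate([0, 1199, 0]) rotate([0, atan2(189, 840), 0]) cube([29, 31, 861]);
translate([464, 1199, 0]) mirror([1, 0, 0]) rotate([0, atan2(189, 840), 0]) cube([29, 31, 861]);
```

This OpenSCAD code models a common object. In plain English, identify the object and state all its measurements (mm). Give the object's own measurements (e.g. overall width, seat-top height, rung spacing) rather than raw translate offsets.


A sawhorse. A 86×1337×82 mm beam (x, y, z) sits on two A-frame leg pairs. Each pair is two raked legs of 29×31 mm section (31 mm along y) splaying symmetrically in x. Each leg rises 840 mm vertically over 189 mm of horizontal reach and is 861 mm long along its own axis. Every leg's outer bottom edge rests on the floor and its outer top edge meets a bottom edge of the beam — the left legs (tilting toward +x) meet the beam's −x bottom edge, the right legs (their mirror images, tilting toward −x) meet its +x bottom edge — so the leg tops tuck under the beam, the beam's underside is 840 mm above the floor, and the feet are 464 mm apart outside-to-outside with the beam centred between them. The two leg pairs are set in 107 mm from either end of the beam.


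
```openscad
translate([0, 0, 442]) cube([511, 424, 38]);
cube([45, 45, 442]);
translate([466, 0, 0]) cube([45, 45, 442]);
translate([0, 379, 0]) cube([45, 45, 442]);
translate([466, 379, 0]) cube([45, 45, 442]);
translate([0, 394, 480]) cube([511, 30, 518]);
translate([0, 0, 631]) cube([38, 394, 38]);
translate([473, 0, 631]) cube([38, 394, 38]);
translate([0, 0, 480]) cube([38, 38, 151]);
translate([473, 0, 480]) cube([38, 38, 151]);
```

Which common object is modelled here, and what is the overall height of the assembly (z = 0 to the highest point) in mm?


A chair. The overall height is 998 mm.

A slab on four corner posts with a tall panel at the back — a chair. The seat slab sits at z = 442 with thickness 38, and the 518 mm backrest starts at the seat top, so the overall height is 442 + 38 + 518 = 998 mm.


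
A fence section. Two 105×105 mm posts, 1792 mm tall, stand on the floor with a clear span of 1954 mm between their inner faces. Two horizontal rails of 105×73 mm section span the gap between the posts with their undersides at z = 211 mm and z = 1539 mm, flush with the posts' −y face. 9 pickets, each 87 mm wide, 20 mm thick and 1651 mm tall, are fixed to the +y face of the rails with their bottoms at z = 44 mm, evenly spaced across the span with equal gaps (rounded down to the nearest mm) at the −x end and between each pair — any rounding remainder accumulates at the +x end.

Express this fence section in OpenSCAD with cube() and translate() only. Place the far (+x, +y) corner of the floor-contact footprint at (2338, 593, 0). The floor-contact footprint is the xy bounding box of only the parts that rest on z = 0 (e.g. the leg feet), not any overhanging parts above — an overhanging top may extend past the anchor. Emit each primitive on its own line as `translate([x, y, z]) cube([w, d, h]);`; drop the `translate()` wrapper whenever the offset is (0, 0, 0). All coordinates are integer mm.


translate([174, 488, 0]) cube([105, 105, 1792]);
translate([2233, 488, 0]) cube([105, 105, 1792]);
translate([279, 488, 211]) cube([1954, 105, 73]);
translate([279, 488, 1539]) cube([1954, 105, 73]);
translate([396, 593, 44]) cube([87, 20, 1651]);
translate([600, 593, 44]) cube([87, 20, 1651]);
translate([804, 593, 44]) cube([87, 20, 1651]);
translate([1008, 593, 44]) cube([87, 20, 1651]);
translate([1212, 593, 44]) cube([87, 20, 1651]);
translate([1416, 593, 44]) cube([87, 20, 1651]);
translate([1620, 593, 44]) cube([87, 20, 1651]);
translate([1824, 593, 44]) cube([87, 20, 1651]);
translate([2028, 593, 44]) cube([87, 20, 1651]);


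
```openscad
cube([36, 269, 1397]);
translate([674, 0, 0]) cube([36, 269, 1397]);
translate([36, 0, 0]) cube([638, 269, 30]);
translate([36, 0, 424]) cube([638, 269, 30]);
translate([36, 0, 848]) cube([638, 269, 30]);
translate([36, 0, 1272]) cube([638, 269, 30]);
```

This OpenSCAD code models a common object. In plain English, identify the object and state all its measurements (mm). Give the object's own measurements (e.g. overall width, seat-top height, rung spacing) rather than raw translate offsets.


An open bookshelf. Two side panels, each 36 mm thick, 269 mm deep and 1397 mm tall, stand 710 mm apart (outside-to-outside). Between them sit 4 shelves, each 30 mm thick and 269 mm deep, spanning the full gap between the sides. The bottom shelf rests on the floor (its underside at z = 0) and the clear gap between one shelf's top and the next shelf's underside is 394 mm.


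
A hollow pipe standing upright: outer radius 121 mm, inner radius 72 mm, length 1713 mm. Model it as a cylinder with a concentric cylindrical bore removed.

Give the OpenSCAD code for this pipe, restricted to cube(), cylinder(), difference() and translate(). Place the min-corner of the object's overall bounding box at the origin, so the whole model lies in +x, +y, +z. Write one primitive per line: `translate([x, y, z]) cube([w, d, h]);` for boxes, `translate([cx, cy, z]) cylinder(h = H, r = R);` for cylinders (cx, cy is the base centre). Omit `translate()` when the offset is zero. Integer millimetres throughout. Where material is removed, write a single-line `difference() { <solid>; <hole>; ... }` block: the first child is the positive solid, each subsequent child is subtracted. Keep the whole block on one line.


difference() { translate([121, 121, 0]) cylinder(h = 1713, r = 121); translate([121, 121, 0]) cylinder(h = 1713, r = 72); }


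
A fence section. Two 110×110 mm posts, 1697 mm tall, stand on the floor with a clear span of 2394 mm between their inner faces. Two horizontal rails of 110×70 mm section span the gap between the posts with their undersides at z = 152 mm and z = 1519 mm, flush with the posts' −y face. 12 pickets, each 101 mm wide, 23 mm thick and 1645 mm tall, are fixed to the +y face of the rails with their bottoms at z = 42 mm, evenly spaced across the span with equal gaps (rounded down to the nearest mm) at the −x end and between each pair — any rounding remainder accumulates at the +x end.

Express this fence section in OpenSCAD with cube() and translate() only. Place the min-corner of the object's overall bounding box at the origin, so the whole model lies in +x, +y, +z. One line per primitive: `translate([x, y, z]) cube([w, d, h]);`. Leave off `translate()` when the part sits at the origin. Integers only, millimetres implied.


cube([110, 110, 1697]);
translate([2504, 0, 0]) cube([110, 110, 1697]);
translate([110, 0, 152]) cube([2394, 110, 70]);
translate([110, 0, 1519]) cube([2394, 110, 70]);
translate([200, 110, 42]) cube([101, 23, 1645]);
translate([391, 110, 42]) cube([101, 23, 1645]);
translate([582, 110, 42]) cube([101, 23, 1645]);
translate([773, 110, 42]) cube([101, 23, 1645]);
translate([964, 110, 42]) cube([101, 23, 1645]);
translate([1155, 110, 42]) cube([101, 23, 1645]);
translate([1346, 110, 42]) cube([101, 23, 1645]);
translate([1537, 110, 42]) cube([101, 23, 1645]);
translate([1728, 110, 42]) cube([101, 23, 1645]);
translate([1919, 110, 42]) cube([101, 23, 1645]);
translate([2110, 110, 42]) cube([101, 23, 1645]);
translate([2301, 110, 42]) cube([101, 23, 1645]);


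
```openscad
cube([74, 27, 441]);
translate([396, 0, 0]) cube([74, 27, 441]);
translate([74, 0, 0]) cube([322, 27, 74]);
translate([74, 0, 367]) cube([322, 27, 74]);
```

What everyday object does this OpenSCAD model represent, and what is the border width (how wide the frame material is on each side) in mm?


A picture frame. The border width is 74 mm.

Four thin pieces enclosing a rectangular opening — a picture frame. The two full-height stiles are 441 mm tall; the top rail sits at z = 367 and is 74 mm tall, so the border above the opening is 441 − 367 = 74 mm, matching the stile x-width.


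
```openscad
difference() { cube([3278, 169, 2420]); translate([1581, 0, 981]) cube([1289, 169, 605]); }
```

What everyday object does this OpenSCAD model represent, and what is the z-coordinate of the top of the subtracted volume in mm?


A wall with a window opening. The window head height is 1586 mm.

A wall with a rectangular opening subtracted — a window. Sill at z = 981, opening 605 mm tall, so the head is at 981 + 605 = 1586 mm.


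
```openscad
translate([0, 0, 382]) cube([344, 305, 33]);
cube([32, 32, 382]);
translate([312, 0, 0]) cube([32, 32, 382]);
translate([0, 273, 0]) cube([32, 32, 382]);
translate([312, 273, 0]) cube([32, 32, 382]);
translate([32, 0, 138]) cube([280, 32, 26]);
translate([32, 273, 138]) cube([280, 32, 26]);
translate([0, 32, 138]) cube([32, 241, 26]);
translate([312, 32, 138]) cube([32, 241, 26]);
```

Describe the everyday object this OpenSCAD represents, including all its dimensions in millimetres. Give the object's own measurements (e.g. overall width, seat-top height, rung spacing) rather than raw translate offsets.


A simple wooden stool: a rectangular seat 344 mm (x) by 305 mm (y), 33 mm thick, top face at z = 415 mm, on four square legs, each 32×32 mm in cross-section. The legs rest on z = 0, each flush with a corner of the seat. Four stretchers, 32 mm wide and 26 mm tall, connect adjacent legs with their undersides at z = 138 mm, each running between the inner faces of the legs it joins and aligned with the legs' outer faces on the other axis.


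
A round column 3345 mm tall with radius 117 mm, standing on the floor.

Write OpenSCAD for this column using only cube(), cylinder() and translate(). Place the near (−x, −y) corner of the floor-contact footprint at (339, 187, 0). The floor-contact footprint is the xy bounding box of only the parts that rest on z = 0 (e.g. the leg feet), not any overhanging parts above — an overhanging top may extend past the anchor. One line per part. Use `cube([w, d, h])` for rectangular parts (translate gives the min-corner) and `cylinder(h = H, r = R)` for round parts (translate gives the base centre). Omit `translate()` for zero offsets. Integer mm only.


translate([456, 304, 0]) cylinder(h = 3345, r = 117);


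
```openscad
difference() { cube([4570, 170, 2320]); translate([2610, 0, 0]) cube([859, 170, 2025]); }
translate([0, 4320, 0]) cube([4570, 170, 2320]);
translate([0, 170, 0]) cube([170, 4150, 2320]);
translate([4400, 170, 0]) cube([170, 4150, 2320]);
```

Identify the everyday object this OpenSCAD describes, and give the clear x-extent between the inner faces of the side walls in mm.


A single room. The interior width is 4230 mm.

Four walls enclosing a rectangle with a door in the front wall — a room. Outside width 4570 minus two 170 mm walls gives 4230 mm.


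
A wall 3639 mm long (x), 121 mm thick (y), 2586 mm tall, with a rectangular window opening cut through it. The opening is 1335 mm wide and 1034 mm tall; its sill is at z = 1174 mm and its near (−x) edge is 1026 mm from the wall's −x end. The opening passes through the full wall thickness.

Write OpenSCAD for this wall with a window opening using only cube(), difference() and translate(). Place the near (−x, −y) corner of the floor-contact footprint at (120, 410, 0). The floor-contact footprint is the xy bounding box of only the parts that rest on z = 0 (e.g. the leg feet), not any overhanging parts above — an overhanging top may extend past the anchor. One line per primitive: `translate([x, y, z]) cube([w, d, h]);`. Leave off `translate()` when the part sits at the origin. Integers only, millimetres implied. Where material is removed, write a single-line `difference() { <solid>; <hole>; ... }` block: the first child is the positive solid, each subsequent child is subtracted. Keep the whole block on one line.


difference() { translate([120, 410, 0]) cube([3639, 121, 2586]); translate([1146, 410, 1174]) cube([1335, 121, 1034]); }


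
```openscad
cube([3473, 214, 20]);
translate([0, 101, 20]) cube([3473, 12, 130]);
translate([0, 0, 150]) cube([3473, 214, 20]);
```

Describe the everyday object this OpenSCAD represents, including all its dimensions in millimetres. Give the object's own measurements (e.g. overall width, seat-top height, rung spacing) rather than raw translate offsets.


An I-beam lying along x, 3473 mm long. Overall section height 170 mm. Two flanges 214 mm wide (y) and 20 mm thick, one on the floor and one at the top; a web 12 mm thick runs between them, centred on the flange width.


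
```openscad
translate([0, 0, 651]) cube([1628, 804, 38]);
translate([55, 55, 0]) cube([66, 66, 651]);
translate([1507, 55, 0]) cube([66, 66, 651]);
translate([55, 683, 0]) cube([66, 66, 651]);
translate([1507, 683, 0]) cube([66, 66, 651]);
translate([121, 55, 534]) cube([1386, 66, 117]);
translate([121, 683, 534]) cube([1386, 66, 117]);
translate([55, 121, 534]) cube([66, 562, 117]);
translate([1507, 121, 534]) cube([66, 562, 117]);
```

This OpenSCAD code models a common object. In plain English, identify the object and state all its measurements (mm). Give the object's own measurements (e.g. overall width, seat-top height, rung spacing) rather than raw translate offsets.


A table: top 1628 mm (x) × 804 mm (y), 38 mm thick, upper face at z = 689 mm, on four 66×66 mm square legs, each inset 55 mm from the nearest pair of top edges from z = 0 to the bottom of the top. Four apron rails, 66 mm thick and 117 mm tall, run between adjacent legs with their top edges flush with the underside of the top and their outer faces flush with the legs' outer faces.


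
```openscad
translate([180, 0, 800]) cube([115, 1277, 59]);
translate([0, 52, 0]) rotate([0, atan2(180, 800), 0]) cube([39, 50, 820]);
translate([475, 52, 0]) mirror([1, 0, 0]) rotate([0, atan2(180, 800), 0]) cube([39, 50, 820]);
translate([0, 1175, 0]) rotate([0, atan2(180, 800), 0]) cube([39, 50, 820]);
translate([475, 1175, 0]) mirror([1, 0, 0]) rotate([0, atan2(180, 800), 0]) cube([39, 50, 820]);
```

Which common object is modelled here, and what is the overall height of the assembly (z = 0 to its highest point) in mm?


A sawhorse. The overall height is 859 mm.

A beam across two mirrored pairs of raked legs — a sawhorse. The beam's underside is at z = 800 (matching the legs' vertical rise in atan2(180, 800)) and the beam is 59 mm tall, so its top is at 800 + 59 = 859 mm. The raked legs top out at the beam's underside, so that is the highest point.


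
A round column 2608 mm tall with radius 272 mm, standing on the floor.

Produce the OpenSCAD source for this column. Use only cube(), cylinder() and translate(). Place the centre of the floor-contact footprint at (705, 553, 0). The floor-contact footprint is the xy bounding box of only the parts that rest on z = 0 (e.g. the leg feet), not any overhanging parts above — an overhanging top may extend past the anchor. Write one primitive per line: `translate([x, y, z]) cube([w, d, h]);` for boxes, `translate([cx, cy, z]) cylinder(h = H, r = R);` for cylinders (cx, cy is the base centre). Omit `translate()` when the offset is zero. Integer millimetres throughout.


translate([705, 553, 0]) cylinder(h = 2608, r = 272);


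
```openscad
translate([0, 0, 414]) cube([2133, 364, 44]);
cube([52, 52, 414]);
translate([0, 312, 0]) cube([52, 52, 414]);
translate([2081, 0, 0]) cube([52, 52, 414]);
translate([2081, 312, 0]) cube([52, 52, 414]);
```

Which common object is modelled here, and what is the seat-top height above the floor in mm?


A bench. The seat-top height is 458 mm.

A long slab on four corner posts — a bench. The slab sits at z = 414 with thickness 44, so the top is 414 + 44 = 458 mm.


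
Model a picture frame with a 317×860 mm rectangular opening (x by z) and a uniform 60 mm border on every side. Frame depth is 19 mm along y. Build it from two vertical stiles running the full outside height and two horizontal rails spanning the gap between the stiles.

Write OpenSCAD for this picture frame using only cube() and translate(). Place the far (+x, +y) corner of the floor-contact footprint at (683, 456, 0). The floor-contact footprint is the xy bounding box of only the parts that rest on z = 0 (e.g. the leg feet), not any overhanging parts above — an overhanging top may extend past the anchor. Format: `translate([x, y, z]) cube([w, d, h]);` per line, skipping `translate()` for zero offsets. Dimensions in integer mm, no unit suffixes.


translate([246, 437, 0]) cube([60, 19, 980]);
translate([623, 437, 0]) cube([60, 19, 980]);
translate([306, 437, 0]) cube([317, 19, 60]);
translate([306, 437, 920]) cube([317, 19, 60]);


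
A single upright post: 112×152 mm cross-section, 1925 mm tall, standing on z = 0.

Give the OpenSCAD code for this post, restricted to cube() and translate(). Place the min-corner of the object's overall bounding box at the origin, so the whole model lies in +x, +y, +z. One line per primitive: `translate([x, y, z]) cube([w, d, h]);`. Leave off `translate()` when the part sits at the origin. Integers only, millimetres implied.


cube([112, 152, 1925]);


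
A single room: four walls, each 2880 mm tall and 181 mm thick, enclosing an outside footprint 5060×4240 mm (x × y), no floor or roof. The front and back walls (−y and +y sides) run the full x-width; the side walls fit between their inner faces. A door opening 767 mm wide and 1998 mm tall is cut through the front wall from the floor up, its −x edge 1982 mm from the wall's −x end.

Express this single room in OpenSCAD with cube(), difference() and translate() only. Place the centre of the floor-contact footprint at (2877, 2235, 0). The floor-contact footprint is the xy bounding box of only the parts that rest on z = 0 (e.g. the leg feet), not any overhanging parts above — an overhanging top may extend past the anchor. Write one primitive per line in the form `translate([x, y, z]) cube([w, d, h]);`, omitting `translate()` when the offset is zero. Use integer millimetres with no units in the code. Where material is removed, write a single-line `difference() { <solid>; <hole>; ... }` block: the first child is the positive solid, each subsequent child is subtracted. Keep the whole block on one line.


difference() { translate([347, 115, 0]) cube([5060, 181, 2880]); translate([2329, 115, 0]) cube([767, 181, 1998]); }
translate([347, 4174, 0]) cube([5060, 181, 2880]);
translate([347, 296, 0]) cube([181, 3878, 2880]);
translate([5226, 296, 0]) cube([181, 3878, 2880]);


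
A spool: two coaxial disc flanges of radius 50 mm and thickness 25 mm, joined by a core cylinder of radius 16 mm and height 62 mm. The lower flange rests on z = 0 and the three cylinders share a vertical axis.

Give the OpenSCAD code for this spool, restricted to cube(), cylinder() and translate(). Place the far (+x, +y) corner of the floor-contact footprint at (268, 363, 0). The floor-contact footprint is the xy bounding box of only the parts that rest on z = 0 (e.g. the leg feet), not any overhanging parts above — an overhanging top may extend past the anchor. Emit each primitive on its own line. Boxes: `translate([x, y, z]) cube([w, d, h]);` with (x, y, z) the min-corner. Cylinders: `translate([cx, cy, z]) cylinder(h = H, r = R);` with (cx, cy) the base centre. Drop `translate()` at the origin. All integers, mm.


translate([218, 313, 0]) cylinder(h = 25, r = 50);
translate([218, 313, 25]) cylinder(h = 62, r = 16);
translate([218, 313, 87]) cylinder(h = 25, r = 50);
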